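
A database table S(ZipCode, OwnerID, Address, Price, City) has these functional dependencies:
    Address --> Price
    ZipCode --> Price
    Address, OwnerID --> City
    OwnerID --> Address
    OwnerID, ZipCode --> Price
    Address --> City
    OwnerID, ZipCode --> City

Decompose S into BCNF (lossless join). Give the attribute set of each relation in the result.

Candidate key of the original relation: {OwnerID, ZipCode}.
{Address, City, OwnerID, Price, ZipCode}: {Address} determines {Address, City, Price} here but is not a superkey — split on Address --> City, Price, giving {Address, City, Price} and {Address, OwnerID, ZipCode}.
{Address, City, Price} is in BCNF.
{Address, OwnerID, ZipCode}: {OwnerID} determines {Address, OwnerID} here but is not a superkey — split on OwnerID --> Address, giving {Address, OwnerID} and {OwnerID, ZipCode}.
{Address, OwnerID} is in BCNF.
{OwnerID, ZipCode} is in BCNF.

{Address, City, Price}; {Address, OwnerID}; {OwnerID, ZipCode}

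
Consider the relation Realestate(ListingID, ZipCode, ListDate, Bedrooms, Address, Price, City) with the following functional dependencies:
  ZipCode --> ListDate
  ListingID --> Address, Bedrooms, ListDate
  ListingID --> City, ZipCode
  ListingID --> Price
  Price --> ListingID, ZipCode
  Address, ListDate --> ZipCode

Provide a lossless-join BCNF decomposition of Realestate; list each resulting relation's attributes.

{Address, Bedrooms, City, ListingID, Price, ZipCode}; {ListDate, ZipCode}

Candidate keys of the original relation: {ListingID}, {Price}.
{Address, Bedrooms, City, ListDate, ListingID, Price, ZipCode}: {ZipCode} determines {ListDate, ZipCode} here but is not a superkey — split on ZipCode --> ListDate, giving {ListDate, ZipCode} and {Address, Bedrooms, City, ListingID, Price, ZipCode}.
{ListDate, ZipCode} is in BCNF.
{Address, Bedrooms, City, ListingID, Price, ZipCode} is in BCNF.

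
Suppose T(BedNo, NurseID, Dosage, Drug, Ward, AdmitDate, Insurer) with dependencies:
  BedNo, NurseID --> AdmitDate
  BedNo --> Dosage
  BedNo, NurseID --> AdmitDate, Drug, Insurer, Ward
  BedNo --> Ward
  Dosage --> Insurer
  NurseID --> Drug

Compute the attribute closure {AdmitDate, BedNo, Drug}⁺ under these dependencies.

Start with {AdmitDate, BedNo, Drug}.
BedNo --> Dosage applies; add {Dosage} → now {AdmitDate, BedNo, Dosage, Drug}.
BedNo --> Ward applies; add {Ward} → now {AdmitDate, BedNo, Dosage, Drug, Ward}.
Dosage --> Insurer applies; add {Insurer} → now {AdmitDate, BedNo, Dosage, Drug, Insurer, Ward}.
No further FD applies.

{AdmitDate, BedNo, Dosage, Drug, Insurer, Ward}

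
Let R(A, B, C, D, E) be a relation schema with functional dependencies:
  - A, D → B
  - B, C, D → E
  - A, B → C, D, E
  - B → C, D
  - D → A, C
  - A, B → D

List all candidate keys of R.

{B}, {D}

{B}⁺ = {A, B, C, D, E}, which is every attribute, so {B} is a candidate key.
{D}⁺ = {A, B, C, D, E}, which is every attribute, so {D} is a candidate key.
Any other superkey properly contains one of these, so there are no further candidate keys.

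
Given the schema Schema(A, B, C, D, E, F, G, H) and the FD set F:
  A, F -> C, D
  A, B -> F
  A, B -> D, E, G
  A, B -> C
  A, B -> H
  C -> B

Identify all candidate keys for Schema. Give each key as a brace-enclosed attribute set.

{A, B}, {A, C}, {A, F}

{A} never appears on the right of any FD, so every key must include it.
{A, B} is a candidate key since {A, B}⁺ = {A, B, C, D, E, F, G, H} covers every attribute.
{A, C} is a candidate key since {A, C}⁺ = {A, B, C, D, E, F, G, H} covers every attribute.
{A, F} is a candidate key since {A, F}⁺ = {A, B, C, D, E, F, G, H} covers every attribute.
No proper subset of any of these is a key, and no other minimal superkey exists.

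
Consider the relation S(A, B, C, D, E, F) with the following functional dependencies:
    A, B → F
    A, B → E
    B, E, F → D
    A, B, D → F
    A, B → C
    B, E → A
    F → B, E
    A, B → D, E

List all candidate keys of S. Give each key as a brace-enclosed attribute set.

{A, B}, {B, E}, {F}

{F}⁺ = {A, B, C, D, E, F}, which is every attribute, so {F} is a candidate key.
{A, B}⁺ = {A, B, C, D, E, F}, which is every attribute, so {A, B} is a candidate key.
{B, E}⁺ = {A, B, C, D, E, F}, which is every attribute, so {B, E} is a candidate key.
Any other superkey properly contains one of these, so there are no further candidate keys.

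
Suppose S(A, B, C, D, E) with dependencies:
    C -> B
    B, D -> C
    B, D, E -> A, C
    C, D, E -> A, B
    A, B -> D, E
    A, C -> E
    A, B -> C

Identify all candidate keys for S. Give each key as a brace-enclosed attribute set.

Closure of {A, B} is {A, B, C, D, E}, the whole schema; {A, B} is a candidate key.
Closure of {A, C} is {A, B, C, D, E}, the whole schema; {A, C} is a candidate key.
Closure of {B, D, E} is {A, B, C, D, E}, the whole schema; {B, D, E} is a candidate key.
Closure of {C, D, E} is {A, B, C, D, E}, the whole schema; {C, D, E} is a candidate key.
No proper subset of any of these is a key, and no other minimal superkey exists.

{A, B}, {A, C}, {B, D, E}, {C, D, E}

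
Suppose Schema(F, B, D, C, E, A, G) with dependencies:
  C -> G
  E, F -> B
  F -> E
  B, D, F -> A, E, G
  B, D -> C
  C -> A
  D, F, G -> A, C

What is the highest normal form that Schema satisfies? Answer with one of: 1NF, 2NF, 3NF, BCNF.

1NF

Candidate key: {D, F}. Prime attributes: {D, F}.
For C -> G we have {C}⁺ = {A, C, G}; {C} is not a superkey, so BCNF fails.
Because {G} is non-prime and the left side of C -> G is not a superkey, the relation is not in 3NF.
The proper key subset {F} of {D, F} determines non-prime {B, E}, so the relation is not even in 2NF.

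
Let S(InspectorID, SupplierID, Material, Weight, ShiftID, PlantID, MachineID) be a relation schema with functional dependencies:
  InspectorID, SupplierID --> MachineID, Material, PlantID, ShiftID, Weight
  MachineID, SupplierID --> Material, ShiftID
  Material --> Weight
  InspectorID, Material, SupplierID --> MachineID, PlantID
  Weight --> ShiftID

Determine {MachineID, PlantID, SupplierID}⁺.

Start with {MachineID, PlantID, SupplierID}.
MachineID, SupplierID --> Material, ShiftID applies; add {Material, ShiftID} → now {MachineID, Material, PlantID, ShiftID, SupplierID}.
Material --> Weight applies; add {Weight} → now {MachineID, Material, PlantID, ShiftID, SupplierID, Weight}.
No further FD applies.

{MachineID, Material, PlantID, ShiftID, SupplierID, Weight}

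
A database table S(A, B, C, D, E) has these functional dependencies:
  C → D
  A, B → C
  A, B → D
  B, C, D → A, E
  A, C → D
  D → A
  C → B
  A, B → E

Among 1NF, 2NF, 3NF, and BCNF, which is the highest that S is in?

Candidate keys: {A, B}, {B, D}, {C}. Prime attributes: {A, B, C, D}.
D → A breaks BCNF: {D}⁺ = {A, D}, so {D} is not a superkey.
Since {A} ⊆ prime attributes and every other non-superkey FD also has a prime right side, the schema is in 3NF.

3NF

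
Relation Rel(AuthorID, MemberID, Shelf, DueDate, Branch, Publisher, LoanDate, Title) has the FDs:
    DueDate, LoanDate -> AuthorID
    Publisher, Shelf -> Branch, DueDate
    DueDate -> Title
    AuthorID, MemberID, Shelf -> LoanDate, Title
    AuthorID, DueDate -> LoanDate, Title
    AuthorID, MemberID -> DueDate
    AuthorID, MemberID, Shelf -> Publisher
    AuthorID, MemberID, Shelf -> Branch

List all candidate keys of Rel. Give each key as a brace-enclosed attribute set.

Attributes never on any right-hand side: {MemberID, Shelf} — every candidate key must contain all of them.
{AuthorID, MemberID, Shelf}⁺ = {AuthorID, Branch, DueDate, LoanDate, MemberID, Publisher, Shelf, Title}, which is every attribute, so {AuthorID, MemberID, Shelf} is a candidate key.
{DueDate, LoanDate, MemberID, Shelf}⁺ = {AuthorID, Branch, DueDate, LoanDate, MemberID, Publisher, Shelf, Title}, which is every attribute, so {DueDate, LoanDate, MemberID, Shelf} is a candidate key.
{LoanDate, MemberID, Publisher, Shelf}⁺ = {AuthorID, Branch, DueDate, LoanDate, MemberID, Publisher, Shelf, Title}, which is every attribute, so {LoanDate, MemberID, Publisher, Shelf} is a candidate key.
Any other superkey properly contains one of these, so there are no further candidate keys.

{AuthorID, MemberID, Shelf}, {DueDate, LoanDate, MemberID, Shelf}, {LoanDate, MemberID, Publisher, Shelf}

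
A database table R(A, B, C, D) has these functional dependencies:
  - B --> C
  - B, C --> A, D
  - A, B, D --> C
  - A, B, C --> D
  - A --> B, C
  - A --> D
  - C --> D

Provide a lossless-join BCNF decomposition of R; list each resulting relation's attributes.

{A, B, C}; {C, D}

Candidate keys of the original relation: {A}, {B}.
{A, B, C, D}: {C} determines {C, D} here but is not a superkey — split on C --> D, giving {C, D} and {A, B, C}.
{C, D}: every determinant is a superkey — BCNF.
{A, B, C}: every determinant is a superkey — BCNF.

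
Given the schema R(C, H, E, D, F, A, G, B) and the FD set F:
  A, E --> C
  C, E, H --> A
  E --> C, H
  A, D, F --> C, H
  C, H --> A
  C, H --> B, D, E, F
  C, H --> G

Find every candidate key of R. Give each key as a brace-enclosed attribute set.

{E}⁺ = {A, B, C, D, E, F, G, H} — all of the relation — so {E} is a candidate key.
{C, H}⁺ = {A, B, C, D, E, F, G, H} — all of the relation — so {C, H} is a candidate key.
{A, D, F}⁺ = {A, B, C, D, E, F, G, H} — all of the relation — so {A, D, F} is a candidate key.
These are minimal and exhaustive — every other superkey contains one of them.

{A, D, F}, {C, H}, {E}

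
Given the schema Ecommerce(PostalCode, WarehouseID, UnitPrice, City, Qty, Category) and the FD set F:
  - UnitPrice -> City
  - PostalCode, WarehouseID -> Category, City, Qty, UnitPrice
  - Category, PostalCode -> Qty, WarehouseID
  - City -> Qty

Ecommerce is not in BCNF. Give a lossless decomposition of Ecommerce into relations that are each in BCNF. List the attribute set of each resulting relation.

Candidate keys of the original relation: {Category, PostalCode}, {PostalCode, WarehouseID}.
In {Category, City, PostalCode, Qty, UnitPrice, WarehouseID}, {UnitPrice} is not a superkey ({UnitPrice}⁺ restricted to this set is {City, Qty, UnitPrice}), so split on UnitPrice -> City, Qty into {City, Qty, UnitPrice} and {Category, PostalCode, UnitPrice, WarehouseID}.
In {City, Qty, UnitPrice}, {City} is not a superkey ({City}⁺ restricted to this set is {City, Qty}), so split on City -> Qty into {City, Qty} and {City, UnitPrice}.
{City, Qty}: every determinant is a superkey — BCNF.
{City, UnitPrice}: every determinant is a superkey — BCNF.
{Category, PostalCode, UnitPrice, WarehouseID}: every determinant is a superkey — BCNF.

{Category, PostalCode, UnitPrice, WarehouseID}; {City, Qty}; {City, UnitPrice}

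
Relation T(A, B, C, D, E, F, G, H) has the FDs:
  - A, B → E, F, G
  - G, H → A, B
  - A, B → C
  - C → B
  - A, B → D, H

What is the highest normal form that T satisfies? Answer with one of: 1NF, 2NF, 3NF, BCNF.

Candidate keys: {A, B}, {A, C}, {G, H}. Prime attributes: {A, B, C, G, H}.
C → B breaks BCNF: {C}⁺ = {B, C}, so {C} is not a superkey.
Since {B} ⊆ prime attributes and every other non-superkey FD also has a prime right side, the schema is in 3NF.

3NF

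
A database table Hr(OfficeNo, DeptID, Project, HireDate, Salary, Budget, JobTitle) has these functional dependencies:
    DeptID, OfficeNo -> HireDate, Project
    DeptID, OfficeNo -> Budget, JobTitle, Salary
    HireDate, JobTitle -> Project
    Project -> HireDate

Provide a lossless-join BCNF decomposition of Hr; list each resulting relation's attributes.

Candidate key of the original relation: {DeptID, OfficeNo}.
{Budget, DeptID, HireDate, JobTitle, OfficeNo, Project, Salary}: {HireDate, JobTitle} determines {HireDate, JobTitle, Project} here but is not a superkey — split on HireDate, JobTitle -> Project, giving {HireDate, JobTitle, Project} and {Budget, DeptID, HireDate, JobTitle, OfficeNo, Salary}.
{HireDate, JobTitle, Project}: {Project} determines {HireDate, Project} here but is not a superkey — split on Project -> HireDate, giving {HireDate, Project} and {JobTitle, Project}.
{HireDate, Project} is in BCNF.
{JobTitle, Project} is in BCNF.
{Budget, DeptID, HireDate, JobTitle, OfficeNo, Salary} is in BCNF.

{Budget, DeptID, HireDate, JobTitle, OfficeNo, Salary}; {HireDate, Project}; {JobTitle, Project}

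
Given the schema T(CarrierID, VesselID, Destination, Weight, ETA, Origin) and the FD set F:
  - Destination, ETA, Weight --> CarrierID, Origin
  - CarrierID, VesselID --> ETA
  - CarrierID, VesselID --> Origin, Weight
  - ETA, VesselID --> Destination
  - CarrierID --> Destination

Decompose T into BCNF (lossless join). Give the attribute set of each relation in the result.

{CarrierID, Destination}; {CarrierID, ETA, Origin, Weight}; {Destination, ETA, VesselID}; {ETA, VesselID, Weight}

Candidate keys of the original relation: {CarrierID, VesselID}, {ETA, VesselID, Weight}.
In {CarrierID, Destination, ETA, Origin, VesselID, Weight}, {Destination, ETA, Weight} is not a superkey ({Destination, ETA, Weight}⁺ restricted to this set is {CarrierID, Destination, ETA, Origin, Weight}), so split on Destination, ETA, Weight --> CarrierID, Origin into {CarrierID, Destination, ETA, Origin, Weight} and {Destination, ETA, VesselID, Weight}.
In {CarrierID, Destination, ETA, Origin, Weight}, {CarrierID} is not a superkey ({CarrierID}⁺ restricted to this set is {CarrierID, Destination}), so split on CarrierID --> Destination into {CarrierID, Destination} and {CarrierID, ETA, Origin, Weight}.
{CarrierID, Destination} is in BCNF.
{CarrierID, ETA, Origin, Weight} is in BCNF.
In {Destination, ETA, VesselID, Weight}, {ETA, VesselID} is not a superkey ({ETA, VesselID}⁺ restricted to this set is {Destination, ETA, VesselID}), so split on ETA, VesselID --> Destination into {Destination, ETA, VesselID} and {ETA, VesselID, Weight}.
{Destination, ETA, VesselID} is in BCNF.
{ETA, VesselID, Weight} is in BCNF.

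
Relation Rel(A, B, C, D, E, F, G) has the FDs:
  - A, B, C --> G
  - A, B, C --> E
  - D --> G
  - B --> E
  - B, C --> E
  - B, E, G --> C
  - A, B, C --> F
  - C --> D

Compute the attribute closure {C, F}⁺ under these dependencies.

{C, D, F, G}

Start with {C, F}.
C --> D applies; add {D} → now {C, D, F}.
D --> G applies; add {G} → now {C, D, F, G}.
No further FD applies.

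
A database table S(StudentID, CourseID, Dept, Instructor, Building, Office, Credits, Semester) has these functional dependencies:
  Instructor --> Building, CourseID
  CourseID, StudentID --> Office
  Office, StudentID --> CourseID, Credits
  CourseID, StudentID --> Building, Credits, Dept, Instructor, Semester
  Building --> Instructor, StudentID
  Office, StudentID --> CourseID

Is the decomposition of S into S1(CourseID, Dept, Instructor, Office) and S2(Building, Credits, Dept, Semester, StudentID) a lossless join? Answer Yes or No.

S1 ∩ S2 = {Dept}; its closure under F is {Dept}.
The closure covers neither S1 nor S2 entirely; the join is not lossless.

No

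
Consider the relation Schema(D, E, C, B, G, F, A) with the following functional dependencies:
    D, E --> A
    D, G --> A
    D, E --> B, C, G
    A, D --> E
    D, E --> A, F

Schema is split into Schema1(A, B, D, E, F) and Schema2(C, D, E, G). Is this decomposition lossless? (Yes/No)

Yes

The shared attributes are {D, E} and {D, E}⁺ = {A, B, C, D, E, F, G}.
Schema1 is contained in that closure, so Schema1 ∩ Schema2 --> Schema1 holds and the join is lossless.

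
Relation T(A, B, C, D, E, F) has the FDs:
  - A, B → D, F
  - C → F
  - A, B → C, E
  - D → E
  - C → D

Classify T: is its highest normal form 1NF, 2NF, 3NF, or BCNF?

Candidate key: {A, B}. Prime attributes: {A, B}.
C → F: {C}⁺ = {C, D, E, F}, which is not all of the attributes, so the left side is not a superkey — BCNF is violated.
C → F determines the non-prime attribute {F} from a non-superkey — 3NF is violated.
No proper subset of a key has a non-prime attribute in its closure, so there is no partial dependency; 2NF holds.

2NF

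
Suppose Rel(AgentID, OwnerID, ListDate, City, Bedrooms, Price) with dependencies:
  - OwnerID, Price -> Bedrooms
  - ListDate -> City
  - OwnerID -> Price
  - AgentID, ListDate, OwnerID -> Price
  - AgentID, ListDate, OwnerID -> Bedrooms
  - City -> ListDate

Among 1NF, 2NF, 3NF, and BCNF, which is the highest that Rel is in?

1NF

Candidate keys: {AgentID, City, OwnerID}, {AgentID, ListDate, OwnerID}. Prime attributes: {AgentID, City, ListDate, OwnerID}.
For OwnerID, Price -> Bedrooms we have {OwnerID, Price}⁺ = {Bedrooms, OwnerID, Price}; {OwnerID, Price} is not a superkey, so BCNF fails.
Because {Bedrooms} is non-prime and the left side of OwnerID, Price -> Bedrooms is not a superkey, the relation is not in 3NF.
{OwnerID} is a proper subset of the key {AgentID, City, OwnerID}, and {OwnerID}⁺ contains the non-prime attributes {Bedrooms, Price} — a partial dependency, so 2NF is violated.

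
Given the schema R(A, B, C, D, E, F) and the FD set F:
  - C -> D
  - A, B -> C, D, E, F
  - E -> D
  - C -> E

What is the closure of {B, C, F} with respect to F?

Start with {B, C, F}.
C -> D applies; add {D} → now {B, C, D, F}.
C -> E applies; add {E} → now {B, C, D, E, F}.
No further FD applies.

{B, C, D, E, F}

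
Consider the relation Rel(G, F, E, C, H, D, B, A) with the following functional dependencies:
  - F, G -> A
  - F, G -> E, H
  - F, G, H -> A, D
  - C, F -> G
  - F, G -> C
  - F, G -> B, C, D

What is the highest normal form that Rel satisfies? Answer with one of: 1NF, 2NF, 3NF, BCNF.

Candidate keys: {C, F}, {F, G}. Prime attributes: {C, F, G}.
The left-hand side of every FD is a superkey, so BCNF is satisfied.

BCNF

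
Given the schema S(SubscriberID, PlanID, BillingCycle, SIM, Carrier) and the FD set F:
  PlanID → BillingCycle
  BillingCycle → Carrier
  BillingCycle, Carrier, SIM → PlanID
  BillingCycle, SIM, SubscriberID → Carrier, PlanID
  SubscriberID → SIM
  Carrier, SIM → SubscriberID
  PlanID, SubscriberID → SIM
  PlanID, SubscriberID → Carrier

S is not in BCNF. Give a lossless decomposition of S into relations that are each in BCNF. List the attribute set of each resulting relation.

{BillingCycle, Carrier}; {BillingCycle, PlanID}; {PlanID, SubscriberID}; {SIM, SubscriberID}

Candidate keys of the original relation: {BillingCycle, SIM}, {BillingCycle, SubscriberID}, {PlanID, SIM}, {PlanID, SubscriberID}.
In {BillingCycle, Carrier, PlanID, SIM, SubscriberID}, {PlanID} is not a superkey ({PlanID}⁺ restricted to this set is {BillingCycle, Carrier, PlanID}), so split on PlanID → BillingCycle, Carrier into {BillingCycle, Carrier, PlanID} and {PlanID, SIM, SubscriberID}.
In {BillingCycle, Carrier, PlanID}, {BillingCycle} is not a superkey ({BillingCycle}⁺ restricted to this set is {BillingCycle, Carrier}), so split on BillingCycle → Carrier into {BillingCycle, Carrier} and {BillingCycle, PlanID}.
{BillingCycle, Carrier}: every determinant is a superkey — BCNF.
{BillingCycle, PlanID}: every determinant is a superkey — BCNF.
In {PlanID, SIM, SubscriberID}, {SubscriberID} is not a superkey ({SubscriberID}⁺ restricted to this set is {SIM, SubscriberID}), so split on SubscriberID → SIM into {SIM, SubscriberID} and {PlanID, SubscriberID}.
{SIM, SubscriberID}: every determinant is a superkey — BCNF.
{PlanID, SubscriberID}: every determinant is a superkey — BCNF.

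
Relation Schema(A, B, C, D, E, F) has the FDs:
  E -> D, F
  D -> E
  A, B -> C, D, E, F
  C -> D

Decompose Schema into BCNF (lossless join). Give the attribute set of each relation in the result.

Candidate key of the original relation: {A, B}.
Within {A, B, C, D, E, F}: {E}⁺ ∩ {A, B, C, D, E, F} = {D, E, F}, not the whole set, so E -> D, F violates BCNF; decompose into {D, E, F} and {A, B, C, E}.
{D, E, F} has no BCNF violation.
Within {A, B, C, E}: {C}⁺ ∩ {A, B, C, E} = {C, E}, not the whole set, so C -> E violates BCNF; decompose into {C, E} and {A, B, C}.
{C, E} has no BCNF violation.
{A, B, C} has no BCNF violation.

{A, B, C}; {C, E}; {D, E, F}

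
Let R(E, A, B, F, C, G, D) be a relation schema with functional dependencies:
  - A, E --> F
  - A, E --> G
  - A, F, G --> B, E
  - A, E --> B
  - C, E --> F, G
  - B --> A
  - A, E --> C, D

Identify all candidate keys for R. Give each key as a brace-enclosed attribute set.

{A, E}, {A, F, G}, {B, E}, {B, F, G}

{A, E}⁺ = {A, B, C, D, E, F, G}, which is every attribute, so {A, E} is a candidate key.
{B, E}⁺ = {A, B, C, D, E, F, G}, which is every attribute, so {B, E} is a candidate key.
{A, F, G}⁺ = {A, B, C, D, E, F, G}, which is every attribute, so {A, F, G} is a candidate key.
{B, F, G}⁺ = {A, B, C, D, E, F, G}, which is every attribute, so {B, F, G} is a candidate key.
These are minimal and exhaustive — every other superkey contains one of them.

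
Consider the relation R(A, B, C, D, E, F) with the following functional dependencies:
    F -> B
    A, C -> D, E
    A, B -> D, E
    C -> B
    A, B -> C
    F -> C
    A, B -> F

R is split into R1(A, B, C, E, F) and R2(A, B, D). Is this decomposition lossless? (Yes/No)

Yes

Common attributes: {A, B}; their closure is {A, B, C, D, E, F}.
Since R1 ⊆ {A, B, C, D, E, F}, the intersection is a superkey of R1; the decomposition is lossless.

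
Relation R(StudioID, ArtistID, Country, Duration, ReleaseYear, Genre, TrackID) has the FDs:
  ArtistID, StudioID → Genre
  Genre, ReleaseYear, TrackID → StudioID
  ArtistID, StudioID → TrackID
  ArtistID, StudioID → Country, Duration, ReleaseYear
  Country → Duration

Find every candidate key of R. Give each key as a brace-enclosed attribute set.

{ArtistID, Genre, ReleaseYear, TrackID}, {ArtistID, StudioID}

{ArtistID} never appears on the right of any FD, so every key must include it.
Closure of {ArtistID, StudioID} is {ArtistID, Country, Duration, Genre, ReleaseYear, StudioID, TrackID}, the whole schema; {ArtistID, StudioID} is a candidate key.
Closure of {ArtistID, Genre, ReleaseYear, TrackID} is {ArtistID, Country, Duration, Genre, ReleaseYear, StudioID, TrackID}, the whole schema; {ArtistID, Genre, ReleaseYear, TrackID} is a candidate key.
No proper subset of any of these is a key, and no other minimal superkey exists.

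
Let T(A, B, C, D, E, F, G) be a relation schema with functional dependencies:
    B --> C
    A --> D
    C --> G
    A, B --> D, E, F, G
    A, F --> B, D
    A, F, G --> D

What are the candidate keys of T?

{A, B}, {A, F}

{A} never appears on the right of any FD, so every key must include it.
{A, B} is a candidate key since {A, B}⁺ = {A, B, C, D, E, F, G} covers every attribute.
{A, F} is a candidate key since {A, F}⁺ = {A, B, C, D, E, F, G} covers every attribute.
Any other superkey properly contains one of these, so there are no further candidate keys.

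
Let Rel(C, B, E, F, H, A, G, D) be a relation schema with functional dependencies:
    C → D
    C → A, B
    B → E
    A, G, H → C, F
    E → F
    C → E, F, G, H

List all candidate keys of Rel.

{C}⁺ = {A, B, C, D, E, F, G, H} — all of the relation — so {C} is a candidate key.
{A, G, H}⁺ = {A, B, C, D, E, F, G, H} — all of the relation — so {A, G, H} is a candidate key.
No proper subset of any of these is a key, and no other minimal superkey exists.

{A, G, H}, {C}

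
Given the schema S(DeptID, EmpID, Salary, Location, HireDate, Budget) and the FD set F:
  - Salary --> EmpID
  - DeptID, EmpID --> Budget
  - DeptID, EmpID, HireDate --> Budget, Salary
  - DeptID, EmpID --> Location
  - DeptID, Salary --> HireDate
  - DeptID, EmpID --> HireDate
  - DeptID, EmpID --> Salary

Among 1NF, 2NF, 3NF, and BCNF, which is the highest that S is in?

3NF

Candidate keys: {DeptID, EmpID}, {DeptID, Salary}. Prime attributes: {DeptID, EmpID, Salary}.
Salary --> EmpID breaks BCNF: {Salary}⁺ = {EmpID, Salary}, so {Salary} is not a superkey.
Since {EmpID} ⊆ prime attributes and every other non-superkey FD also has a prime right side, the schema is in 3NF.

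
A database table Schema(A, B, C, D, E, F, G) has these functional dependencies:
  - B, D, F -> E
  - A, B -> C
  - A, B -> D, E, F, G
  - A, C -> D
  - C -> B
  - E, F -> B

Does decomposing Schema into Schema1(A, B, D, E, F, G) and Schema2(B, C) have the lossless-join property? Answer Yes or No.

Common attributes: {B}; their closure is {B}.
Neither Schema1 nor Schema2 is contained in that closure, so the decomposition is lossy.

No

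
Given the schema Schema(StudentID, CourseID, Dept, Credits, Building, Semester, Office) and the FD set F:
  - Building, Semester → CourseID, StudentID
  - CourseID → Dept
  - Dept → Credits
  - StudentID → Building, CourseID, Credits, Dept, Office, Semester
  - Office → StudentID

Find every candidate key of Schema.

{Building, Semester}, {Office}, {StudentID}

{Office} is a candidate key since {Office}⁺ = {Building, CourseID, Credits, Dept, Office, Semester, StudentID} covers every attribute.
{StudentID} is a candidate key since {StudentID}⁺ = {Building, CourseID, Credits, Dept, Office, Semester, StudentID} covers every attribute.
{Building, Semester} is a candidate key since {Building, Semester}⁺ = {Building, CourseID, Credits, Dept, Office, Semester, StudentID} covers every attribute.
Any other superkey properly contains one of these, so there are no further candidate keys.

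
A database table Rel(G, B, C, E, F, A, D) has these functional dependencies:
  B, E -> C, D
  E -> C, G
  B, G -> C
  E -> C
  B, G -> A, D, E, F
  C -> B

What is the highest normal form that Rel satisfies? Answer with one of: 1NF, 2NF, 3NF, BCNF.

3NF

Candidate keys: {B, G}, {C, G}, {E}. Prime attributes: {B, C, E, G}.
C -> B breaks BCNF: {C}⁺ = {B, C}, so {C} is not a superkey.
Since {B} ⊆ prime attributes and every other non-superkey FD also has a prime right side, the schema is in 3NF.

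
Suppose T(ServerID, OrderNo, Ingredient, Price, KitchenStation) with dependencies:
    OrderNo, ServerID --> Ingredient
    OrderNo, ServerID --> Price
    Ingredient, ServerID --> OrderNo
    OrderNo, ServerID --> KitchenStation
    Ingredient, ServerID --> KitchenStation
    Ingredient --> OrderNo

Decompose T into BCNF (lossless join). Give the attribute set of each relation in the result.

{Ingredient, KitchenStation, Price, ServerID}; {Ingredient, OrderNo}

Candidate keys of the original relation: {Ingredient, ServerID}, {OrderNo, ServerID}.
Within {Ingredient, KitchenStation, OrderNo, Price, ServerID}: {Ingredient}⁺ ∩ {Ingredient, KitchenStation, OrderNo, Price, ServerID} = {Ingredient, OrderNo}, not the whole set, so Ingredient --> OrderNo violates BCNF; decompose into {Ingredient, OrderNo} and {Ingredient, KitchenStation, Price, ServerID}.
{Ingredient, OrderNo} has no BCNF violation.
{Ingredient, KitchenStation, Price, ServerID} has no BCNF violation.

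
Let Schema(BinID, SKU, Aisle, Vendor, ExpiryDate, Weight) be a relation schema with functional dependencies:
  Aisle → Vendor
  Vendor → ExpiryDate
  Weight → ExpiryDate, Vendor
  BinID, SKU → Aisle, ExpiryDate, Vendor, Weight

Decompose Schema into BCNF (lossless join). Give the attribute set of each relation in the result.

Candidate key of the original relation: {BinID, SKU}.
Within {Aisle, BinID, ExpiryDate, SKU, Vendor, Weight}: {Aisle}⁺ ∩ {Aisle, BinID, ExpiryDate, SKU, Vendor, Weight} = {Aisle, ExpiryDate, Vendor}, not the whole set, so Aisle → ExpiryDate, Vendor violates BCNF; decompose into {Aisle, ExpiryDate, Vendor} and {Aisle, BinID, SKU, Weight}.
Within {Aisle, ExpiryDate, Vendor}: {Vendor}⁺ ∩ {Aisle, ExpiryDate, Vendor} = {ExpiryDate, Vendor}, not the whole set, so Vendor → ExpiryDate violates BCNF; decompose into {ExpiryDate, Vendor} and {Aisle, Vendor}.
{ExpiryDate, Vendor} has no BCNF violation.
{Aisle, Vendor} has no BCNF violation.
{Aisle, BinID, SKU, Weight} has no BCNF violation.

{Aisle, BinID, SKU, Weight}; {Aisle, Vendor}; {ExpiryDate, Vendor}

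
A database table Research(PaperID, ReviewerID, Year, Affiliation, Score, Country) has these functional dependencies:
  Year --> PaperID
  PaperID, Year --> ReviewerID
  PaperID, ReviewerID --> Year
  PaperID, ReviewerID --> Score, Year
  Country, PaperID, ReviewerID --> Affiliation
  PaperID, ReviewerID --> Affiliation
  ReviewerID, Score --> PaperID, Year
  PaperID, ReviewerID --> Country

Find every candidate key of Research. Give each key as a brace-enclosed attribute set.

{Year} is a candidate key since {Year}⁺ = {Affiliation, Country, PaperID, ReviewerID, Score, Year} covers every attribute.
{PaperID, ReviewerID} is a candidate key since {PaperID, ReviewerID}⁺ = {Affiliation, Country, PaperID, ReviewerID, Score, Year} covers every attribute.
{ReviewerID, Score} is a candidate key since {ReviewerID, Score}⁺ = {Affiliation, Country, PaperID, ReviewerID, Score, Year} covers every attribute.
No proper subset of any of these is a key, and no other minimal superkey exists.

{PaperID, ReviewerID}, {ReviewerID, Score}, {Year}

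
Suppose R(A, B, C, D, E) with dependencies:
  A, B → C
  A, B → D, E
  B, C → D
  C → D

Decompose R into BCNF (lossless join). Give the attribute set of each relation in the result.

{A, B, C, E}; {C, D}

Candidate key of the original relation: {A, B}.
Within {A, B, C, D, E}: {B, C}⁺ ∩ {A, B, C, D, E} = {B, C, D}, not the whole set, so B, C → D violates BCNF; decompose into {B, C, D} and {A, B, C, E}.
Within {B, C, D}: {C}⁺ ∩ {B, C, D} = {C, D}, not the whole set, so C → D violates BCNF; decompose into {C, D} and {B, C}.
{C, D}: every determinant is a superkey — BCNF.
{B, C}: every determinant is a superkey — BCNF.
{A, B, C, E}: every determinant is a superkey — BCNF.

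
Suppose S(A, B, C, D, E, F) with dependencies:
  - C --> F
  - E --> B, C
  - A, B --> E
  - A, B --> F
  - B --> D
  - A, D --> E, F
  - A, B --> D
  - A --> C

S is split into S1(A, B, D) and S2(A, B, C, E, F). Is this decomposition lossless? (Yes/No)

Common attributes: {A, B}; their closure is {A, B, C, D, E, F}.
This includes all of S1, so the common attributes are a superkey of S1 — the join is lossless.

Yes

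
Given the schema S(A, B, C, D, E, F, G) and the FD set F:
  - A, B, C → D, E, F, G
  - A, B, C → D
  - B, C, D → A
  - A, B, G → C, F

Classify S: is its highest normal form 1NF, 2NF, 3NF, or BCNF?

BCNF

Candidate keys: {A, B, C}, {A, B, G}, {B, C, D}. Prime attributes: {A, B, C, D, G}.
The left-hand side of every FD is a superkey, so BCNF is satisfied.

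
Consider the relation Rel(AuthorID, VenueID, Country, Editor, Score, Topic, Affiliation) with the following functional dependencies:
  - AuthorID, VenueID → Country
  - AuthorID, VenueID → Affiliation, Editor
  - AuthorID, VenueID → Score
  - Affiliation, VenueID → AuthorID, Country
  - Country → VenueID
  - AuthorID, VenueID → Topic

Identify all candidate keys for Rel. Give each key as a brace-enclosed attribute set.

Closure of {Affiliation, Country} is {Affiliation, AuthorID, Country, Editor, Score, Topic, VenueID}, the whole schema; {Affiliation, Country} is a candidate key.
Closure of {Affiliation, VenueID} is {Affiliation, AuthorID, Country, Editor, Score, Topic, VenueID}, the whole schema; {Affiliation, VenueID} is a candidate key.
Closure of {AuthorID, Country} is {Affiliation, AuthorID, Country, Editor, Score, Topic, VenueID}, the whole schema; {AuthorID, Country} is a candidate key.
Closure of {AuthorID, VenueID} is {Affiliation, AuthorID, Country, Editor, Score, Topic, VenueID}, the whole schema; {AuthorID, VenueID} is a candidate key.
No proper subset of any of these is a key, and no other minimal superkey exists.

{Affiliation, Country}, {Affiliation, VenueID}, {AuthorID, Country}, {AuthorID, VenueID}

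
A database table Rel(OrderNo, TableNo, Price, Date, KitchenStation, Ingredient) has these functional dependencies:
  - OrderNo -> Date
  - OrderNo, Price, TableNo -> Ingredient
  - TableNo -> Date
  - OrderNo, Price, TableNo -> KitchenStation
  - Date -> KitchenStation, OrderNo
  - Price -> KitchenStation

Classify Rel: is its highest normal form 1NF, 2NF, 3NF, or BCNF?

Candidate key: {Price, TableNo}. Prime attributes: {Price, TableNo}.
OrderNo -> Date breaks BCNF: {OrderNo}⁺ = {Date, KitchenStation, OrderNo}, so {OrderNo} is not a superkey.
Because {Date} is non-prime and the left side of OrderNo -> Date is not a superkey, the relation is not in 3NF.
Since {Price} ⊂ {Price, TableNo} and {Price}⁺ ⊇ {KitchenStation} with {KitchenStation} non-prime, there is a partial dependency; 2NF fails.

1NF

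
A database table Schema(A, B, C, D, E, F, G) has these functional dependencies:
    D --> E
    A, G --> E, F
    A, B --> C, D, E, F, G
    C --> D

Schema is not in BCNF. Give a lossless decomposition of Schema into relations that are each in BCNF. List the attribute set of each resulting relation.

{A, B, C, G}; {A, F, G}; {C, D}; {D, E}

Candidate key of the original relation: {A, B}.
{A, B, C, D, E, F, G}: {D} determines {D, E} here but is not a superkey — split on D --> E, giving {D, E} and {A, B, C, D, F, G}.
{D, E} is in BCNF.
{A, B, C, D, F, G}: {A, G} determines {A, F, G} here but is not a superkey — split on A, G --> F, giving {A, F, G} and {A, B, C, D, G}.
{A, F, G} is in BCNF.
{A, B, C, D, G}: {C} determines {C, D} here but is not a superkey — split on C --> D, giving {C, D} and {A, B, C, G}.
{C, D} is in BCNF.
{A, B, C, G} is in BCNF.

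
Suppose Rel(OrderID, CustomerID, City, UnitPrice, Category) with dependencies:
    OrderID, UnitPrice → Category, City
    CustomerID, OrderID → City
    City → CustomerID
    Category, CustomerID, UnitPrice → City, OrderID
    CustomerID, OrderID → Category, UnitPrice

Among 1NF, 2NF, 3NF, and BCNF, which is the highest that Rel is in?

3NF

Candidate keys: {Category, City, UnitPrice}, {Category, CustomerID, UnitPrice}, {City, OrderID}, {CustomerID, OrderID}, {OrderID, UnitPrice}. Prime attributes: {Category, City, CustomerID, OrderID, UnitPrice}.
City → CustomerID breaks BCNF: {City}⁺ = {City, CustomerID}, so {City} is not a superkey.
Its right-hand attributes {CustomerID} are all prime, as are those of every other non-superkey FD — the relation is in 3NF.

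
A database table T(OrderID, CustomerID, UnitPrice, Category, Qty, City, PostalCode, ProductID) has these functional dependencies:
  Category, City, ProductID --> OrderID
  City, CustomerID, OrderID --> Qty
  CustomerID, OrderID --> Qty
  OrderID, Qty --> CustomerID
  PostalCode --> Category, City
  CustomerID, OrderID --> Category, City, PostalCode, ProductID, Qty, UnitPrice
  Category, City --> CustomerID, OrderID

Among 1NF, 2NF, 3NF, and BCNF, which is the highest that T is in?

Candidate keys: {Category, City}, {CustomerID, OrderID}, {OrderID, Qty}, {PostalCode}. Prime attributes: {Category, City, CustomerID, OrderID, PostalCode, Qty}.
The left-hand side of every FD is a superkey, so BCNF is satisfied.

BCNF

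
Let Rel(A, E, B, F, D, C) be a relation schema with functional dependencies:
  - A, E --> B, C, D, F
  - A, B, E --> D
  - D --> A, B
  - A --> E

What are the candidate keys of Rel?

Closure of {A} is {A, B, C, D, E, F}, the whole schema; {A} is a candidate key.
Closure of {D} is {A, B, C, D, E, F}, the whole schema; {D} is a candidate key.
No proper subset of any of these is a key, and no other minimal superkey exists.

{A}, {D}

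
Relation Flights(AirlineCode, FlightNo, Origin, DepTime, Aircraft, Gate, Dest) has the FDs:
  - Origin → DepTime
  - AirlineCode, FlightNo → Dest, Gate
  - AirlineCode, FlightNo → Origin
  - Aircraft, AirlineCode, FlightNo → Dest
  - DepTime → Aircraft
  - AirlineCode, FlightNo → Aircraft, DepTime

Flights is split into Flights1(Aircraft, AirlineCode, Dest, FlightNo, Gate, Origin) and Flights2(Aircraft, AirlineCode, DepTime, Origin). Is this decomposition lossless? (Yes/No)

The shared attributes are {Aircraft, AirlineCode, Origin} and {Aircraft, AirlineCode, Origin}⁺ = {Aircraft, AirlineCode, DepTime, Origin}.
This includes all of Flights2, so the common attributes are a superkey of Flights2 — the join is lossless.

Yes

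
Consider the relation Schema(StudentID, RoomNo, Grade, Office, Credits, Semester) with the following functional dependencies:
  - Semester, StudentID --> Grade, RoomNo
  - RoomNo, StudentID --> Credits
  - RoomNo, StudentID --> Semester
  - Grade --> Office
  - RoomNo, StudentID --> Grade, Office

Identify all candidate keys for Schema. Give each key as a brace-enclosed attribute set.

No FD produces {StudentID}, so it must be in every candidate key.
{RoomNo, StudentID} is a candidate key since {RoomNo, StudentID}⁺ = {Credits, Grade, Office, RoomNo, Semester, StudentID} covers every attribute.
{Semester, StudentID} is a candidate key since {Semester, StudentID}⁺ = {Credits, Grade, Office, RoomNo, Semester, StudentID} covers every attribute.
These are minimal and exhaustive — every other superkey contains one of them.

{RoomNo, StudentID}, {Semester, StudentID}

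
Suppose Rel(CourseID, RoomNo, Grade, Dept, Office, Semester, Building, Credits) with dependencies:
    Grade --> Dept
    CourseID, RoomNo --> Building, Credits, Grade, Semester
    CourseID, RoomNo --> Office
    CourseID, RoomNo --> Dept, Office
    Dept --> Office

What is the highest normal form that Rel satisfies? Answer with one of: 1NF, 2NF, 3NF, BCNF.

Candidate key: {CourseID, RoomNo}. Prime attributes: {CourseID, RoomNo}.
Grade --> Dept breaks BCNF: {Grade}⁺ = {Dept, Grade, Office}, so {Grade} is not a superkey.
Because {Dept} is non-prime and the left side of Grade --> Dept is not a superkey, the relation is not in 3NF.
No proper subset of a key has a non-prime attribute in its closure, so there is no partial dependency; 2NF holds.

2NF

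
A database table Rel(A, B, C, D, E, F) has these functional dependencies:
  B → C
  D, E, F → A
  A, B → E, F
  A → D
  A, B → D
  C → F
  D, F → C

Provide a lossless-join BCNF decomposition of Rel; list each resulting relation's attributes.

{A, B, E}; {A, D}; {B, C}; {C, F}

Candidate keys of the original relation: {A, B}, {B, D, E}.
In {A, B, C, D, E, F}, {B} is not a superkey ({B}⁺ restricted to this set is {B, C, F}), so split on B → C, F into {B, C, F} and {A, B, D, E}.
In {B, C, F}, {C} is not a superkey ({C}⁺ restricted to this set is {C, F}), so split on C → F into {C, F} and {B, C}.
{C, F}: every determinant is a superkey — BCNF.
{B, C}: every determinant is a superkey — BCNF.
In {A, B, D, E}, {A} is not a superkey ({A}⁺ restricted to this set is {A, D}), so split on A → D into {A, D} and {A, B, E}.
{A, D}: every determinant is a superkey — BCNF.
{A, B, E}: every determinant is a superkey — BCNF.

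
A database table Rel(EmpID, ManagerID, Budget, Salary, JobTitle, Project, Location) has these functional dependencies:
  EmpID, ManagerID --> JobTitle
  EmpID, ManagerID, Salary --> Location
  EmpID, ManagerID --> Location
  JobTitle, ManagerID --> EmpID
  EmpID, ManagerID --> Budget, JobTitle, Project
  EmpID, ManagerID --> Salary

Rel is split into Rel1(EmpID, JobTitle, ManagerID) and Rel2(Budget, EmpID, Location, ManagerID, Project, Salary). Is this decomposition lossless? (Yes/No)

The shared attributes are {EmpID, ManagerID} and {EmpID, ManagerID}⁺ = {Budget, EmpID, JobTitle, Location, ManagerID, Project, Salary}.
Since Rel1 ⊆ {Budget, EmpID, JobTitle, Location, ManagerID, Project, Salary}, the intersection is a superkey of Rel1; the decomposition is lossless.

Yes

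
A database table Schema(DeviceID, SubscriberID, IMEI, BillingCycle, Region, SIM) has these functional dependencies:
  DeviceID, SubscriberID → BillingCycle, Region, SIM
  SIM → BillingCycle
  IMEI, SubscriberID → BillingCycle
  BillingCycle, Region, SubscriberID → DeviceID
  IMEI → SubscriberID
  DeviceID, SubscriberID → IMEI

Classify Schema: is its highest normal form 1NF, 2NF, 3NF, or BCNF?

3NF

Candidate keys: {BillingCycle, Region, SubscriberID}, {DeviceID, IMEI}, {DeviceID, SubscriberID}, {IMEI, Region}, {Region, SIM, SubscriberID}. Prime attributes: {BillingCycle, DeviceID, IMEI, Region, SIM, SubscriberID}.
SIM → BillingCycle breaks BCNF: {SIM}⁺ = {BillingCycle, SIM}, so {SIM} is not a superkey.
Its right-hand attributes {BillingCycle} are all prime, as are those of every other non-superkey FD — the relation is in 3NF.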